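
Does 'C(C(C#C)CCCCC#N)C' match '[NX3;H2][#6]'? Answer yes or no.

The pattern [NX3;H2][#6] describes a trivalent nitrogen with two H attached to carbon — a primary amine.
The closest candidate here is a nitrile (-C#N), but the nitrogen is NX1 (triple-bonded), not NX3 with two H. No other fragment satisfies the full query, so there is no match.

No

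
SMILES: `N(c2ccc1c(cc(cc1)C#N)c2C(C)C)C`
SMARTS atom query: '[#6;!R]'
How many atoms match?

5

The query [#6;!R] means: carbon not in any ring.
Check the 17 heavy atoms by environment: 10× c (aromatic, in 6-ring) → no; 5× C (acyclic) → match; 2× N (acyclic) → no.
That gives 5 matching atoms.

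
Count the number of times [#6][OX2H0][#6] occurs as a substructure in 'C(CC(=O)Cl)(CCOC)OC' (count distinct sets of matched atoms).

[#6][OX2H0][#6] is the SMARTS for an ether: an aliphatic oxygen bridging two carbons with no H on the oxygen.
The molecule carries 2 separate instances of a methoxy ether (-OCH3) meeting every constraint; each maps to a distinct set of atoms, giving 2 matches.

2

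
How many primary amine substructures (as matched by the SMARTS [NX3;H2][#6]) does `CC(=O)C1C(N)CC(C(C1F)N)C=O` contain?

2

[NX3;H2][#6] is the SMARTS for a primary amine: a trivalent nitrogen with two H attached to carbon.
The molecule carries 2 separate instances of a primary amino group (-NH2) meeting every constraint; each maps to a distinct set of atoms, giving 2 matches.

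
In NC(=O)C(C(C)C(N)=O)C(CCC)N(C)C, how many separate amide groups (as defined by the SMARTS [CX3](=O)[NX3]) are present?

2

[CX3](=O)[NX3] is the SMARTS for an amide: a carbonyl carbon bonded to a trivalent nitrogen.
The molecule carries 2 separate instances of a primary amide (-C(=O)NH2) meeting every constraint; each maps to a distinct set of atoms, giving 2 matches.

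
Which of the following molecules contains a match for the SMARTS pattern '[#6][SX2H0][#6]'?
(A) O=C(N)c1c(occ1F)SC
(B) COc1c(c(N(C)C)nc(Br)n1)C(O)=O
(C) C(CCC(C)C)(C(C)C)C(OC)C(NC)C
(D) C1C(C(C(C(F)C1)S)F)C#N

A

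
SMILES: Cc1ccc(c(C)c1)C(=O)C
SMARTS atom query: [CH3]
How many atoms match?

The query [CH3] means: aliphatic carbon with exactly three hydrogens.
Check the 11 heavy atoms by environment: 3× c (aromatic, H1) → no; 3× c (aromatic, H0) → no; 3× C (H3) → match; 1× C (H0) → no; 1× O (H0) → no.
That gives 3 matching atoms.

3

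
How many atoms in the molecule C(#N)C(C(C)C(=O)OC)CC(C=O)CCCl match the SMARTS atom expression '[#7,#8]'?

The query [#7,#8] means: nitrogen or oxygen (comma = OR).
Check the 16 heavy atoms by environment: 11× C → no; 3× O → match; 1× N → match; 1× Cl → no.
Summing the matching environments: 3 + 1 = 4 matching atoms.

4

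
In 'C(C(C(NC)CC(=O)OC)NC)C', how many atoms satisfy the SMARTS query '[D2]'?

5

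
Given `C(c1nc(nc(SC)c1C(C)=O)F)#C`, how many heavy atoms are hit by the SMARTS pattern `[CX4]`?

The query [CX4] means: C with X4: aliphatic carbon with exactly 4 total connections (bonds + H).
Check the 14 heavy atoms by environment: 2× n (aromatic, X2) → no; 4× c (aromatic, X3) → no; 1× F (X1) → no; 1× C (X3) → no; 1× O (X1) → no; 2× C (X4) → match; 1× S (X2) → no; 2× C (X2) → no.
That gives 2 matching atoms.

2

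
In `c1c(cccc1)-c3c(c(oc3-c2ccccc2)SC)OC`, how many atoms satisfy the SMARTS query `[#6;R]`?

16

The query [#6;R] means: carbon that is part of a ring.
Check the 21 heavy atoms by environment: 1× o (aromatic, in 5-ring) → no; 4× c (aromatic, in 5-ring) → match; 1× S (acyclic) → no; 2× C (acyclic) → no; 12× c (aromatic, in 6-ring) → match; 1× O (acyclic) → no.
Summing the matching environments: 4 + 12 = 16 matching atoms.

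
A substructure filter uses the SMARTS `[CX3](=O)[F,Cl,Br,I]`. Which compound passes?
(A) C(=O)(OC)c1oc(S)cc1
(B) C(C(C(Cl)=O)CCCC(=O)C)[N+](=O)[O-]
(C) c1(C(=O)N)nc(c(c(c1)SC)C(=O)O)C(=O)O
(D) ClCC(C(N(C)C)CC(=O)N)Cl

[CX3](=O)[F,Cl,Br,I] describes a carbonyl carbon bonded to a halogen (an acyl halide).
(A) has a methyl-ester group (-C(=O)OCH3) but the carbonyl is bonded to -O-C, not to a halogen.
(B) contains an acyl chloride (-C(=O)Cl), which satisfies every atom and bond constraint.
(C) has a carboxylic acid group (-C(=O)OH) but the carbonyl is bonded to -OH, not to a halogen.
(D) has a chloro substituent but the Cl is not on a carbonyl carbon.
So the answer is (B).

B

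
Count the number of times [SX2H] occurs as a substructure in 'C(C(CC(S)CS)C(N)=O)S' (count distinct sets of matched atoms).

3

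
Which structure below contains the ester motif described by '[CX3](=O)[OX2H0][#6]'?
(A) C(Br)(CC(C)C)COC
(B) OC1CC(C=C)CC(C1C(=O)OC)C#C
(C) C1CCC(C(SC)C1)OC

B

[CX3](=O)[OX2H0][#6] describes a carbonyl carbon bonded to an oxygen that is itself bonded to carbon (no H on that O) (an ester).
(A) has a methoxy ether (-OCH3) but the ether oxygen is not adjacent to a C=O carbon.
(B) contains a methyl-ester group (-C(=O)OCH3), which satisfies every atom and bond constraint.
(C) has a methoxy ether (-OCH3) but the ether oxygen is not adjacent to a C=O carbon.
So the answer is (B).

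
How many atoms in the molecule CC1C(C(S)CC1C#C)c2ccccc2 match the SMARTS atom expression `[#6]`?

14

The query [#6] means: #6 matches any atom with atomic number 6 (carbon, aromatic or aliphatic).
Check the 15 heavy atoms by environment: 8× C → match; 6× c (aromatic) → match; 1× S → no.
Summing the matching environments: 8 + 6 = 14 matching atoms.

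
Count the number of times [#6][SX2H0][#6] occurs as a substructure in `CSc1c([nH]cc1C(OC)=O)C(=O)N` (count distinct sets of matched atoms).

[#6][SX2H0][#6] is the SMARTS for a thioether: an aliphatic sulfur bridging two carbons with no H on the sulfur.
Exactly one fragment in the molecule meets all constraints, giving 1 match.

1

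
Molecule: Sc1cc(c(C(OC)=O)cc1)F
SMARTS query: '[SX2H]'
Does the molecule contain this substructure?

The pattern [SX2H] describes an aliphatic sulfur with two connections, one being H — a thiol.
The molecule carries a thiol (-SH), whose atoms satisfy every constraint of the query, so the pattern matches.

Yes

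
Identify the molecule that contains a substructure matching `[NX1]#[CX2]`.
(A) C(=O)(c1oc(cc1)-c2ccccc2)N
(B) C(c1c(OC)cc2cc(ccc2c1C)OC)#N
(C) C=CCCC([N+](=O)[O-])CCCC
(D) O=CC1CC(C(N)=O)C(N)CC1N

[NX1]#[CX2] describes a nitrogen triple-bonded to a two-connected carbon (a nitrile).
(A) has a primary amide (-C(=O)NH2) but the nitrogen is NX3, not NX1.
(B) contains a nitrile (-C#N), which satisfies every atom and bond constraint.
(C) has a nitro group (-[N+](=O)[O-]) but there is no C#N triple bond.
(D) has a primary amino group (-NH2) but the nitrogen is NX3 (three connections), not NX1 triple-bonded.
So the answer is (B).

B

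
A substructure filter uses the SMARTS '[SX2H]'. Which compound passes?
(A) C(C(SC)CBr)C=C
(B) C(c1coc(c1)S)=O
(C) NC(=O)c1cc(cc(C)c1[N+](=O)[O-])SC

[SX2H] describes an aliphatic sulfur with two connections, one being H (a thiol).
(A) has a methylthio ether (-SCH3) but the sulfur has H0 (bonded to two carbons), not H1.
(B) contains a thiol (-SH), which satisfies every atom and bond constraint.
(C) has a methylthio ether (-SCH3) but the sulfur has H0 (bonded to two carbons), not H1.
So the answer is (B).

B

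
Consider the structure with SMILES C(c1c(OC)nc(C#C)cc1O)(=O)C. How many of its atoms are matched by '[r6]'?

The query [r6] means: r6 matches atoms in a six-membered ring.
Check the 14 heavy atoms by environment: 1× n (aromatic, in 6-ring) → match; 5× c (aromatic, in 6-ring) → match; 3× O (acyclic) → no; 5× C (acyclic) → no.
Summing the matching environments: 1 + 5 = 6 matching atoms.

6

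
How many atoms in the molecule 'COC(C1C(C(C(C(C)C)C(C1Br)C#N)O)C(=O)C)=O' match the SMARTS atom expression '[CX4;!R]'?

5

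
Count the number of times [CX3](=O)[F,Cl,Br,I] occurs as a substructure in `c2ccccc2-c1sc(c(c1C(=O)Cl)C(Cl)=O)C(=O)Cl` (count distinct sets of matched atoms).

[CX3](=O)[F,Cl,Br,I] is the SMARTS for an acyl halide: a carbonyl carbon bonded to a halogen.
The molecule carries 3 separate instances of an acyl chloride (-C(=O)Cl) meeting every constraint; each maps to a distinct set of atoms, giving 3 matches.

3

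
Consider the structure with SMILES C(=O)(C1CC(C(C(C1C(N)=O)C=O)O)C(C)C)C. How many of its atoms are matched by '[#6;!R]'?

7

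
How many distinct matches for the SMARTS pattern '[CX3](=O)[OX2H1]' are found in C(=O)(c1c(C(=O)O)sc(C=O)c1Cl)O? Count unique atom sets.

[CX3](=O)[OX2H1] is the SMARTS for a carboxylic acid: an sp2 carbon double-bonded to O and single-bonded to an -OH oxygen.
The molecule carries 2 separate instances of a carboxylic acid group (-C(=O)OH) meeting every constraint; each maps to a distinct set of atoms, giving 2 matches.

2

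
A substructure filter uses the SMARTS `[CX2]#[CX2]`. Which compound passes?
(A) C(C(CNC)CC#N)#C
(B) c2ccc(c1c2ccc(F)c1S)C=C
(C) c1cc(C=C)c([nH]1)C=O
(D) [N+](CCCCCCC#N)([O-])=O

A

[CX2]#[CX2] describes a carbon-carbon triple bond (an alkyne).
(A) contains an ethynyl group (-C#CH), which satisfies every atom and bond constraint.
(B) has a vinyl group (-CH=CH2) but the C=C is a double bond; both carbons are CX3, not CX2.
(C) has a vinyl group (-CH=CH2) but the C=C is a double bond; both carbons are CX3, not CX2.
(D) has a nitrile (-C#N) but the triple bond is C#N, not C#C.
So the answer is (A).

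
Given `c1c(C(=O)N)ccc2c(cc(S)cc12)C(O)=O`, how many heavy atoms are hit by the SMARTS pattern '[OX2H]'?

Check the 17 heavy atoms by environment: 5× c (aromatic, H0, X3) → no; 5× c (aromatic, H1, X3) → no; 1× S (H1, X2) → no; 2× C (H0, X3) → no; 2× O (H0, X1) → no; 1× O (H1, X2) → match; 1× N (H2, X3) → no.
That gives 1 matching atom.

1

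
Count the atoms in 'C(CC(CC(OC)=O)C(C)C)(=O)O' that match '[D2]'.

Check the 13 heavy atoms by environment: 2× C (D2) → match; 4× C (D3) → no; 3× C (D1) → no; 3× O (D1) → no; 1× O (D2) → match.
Summing the matching environments: 2 + 1 = 3 matching atoms.

3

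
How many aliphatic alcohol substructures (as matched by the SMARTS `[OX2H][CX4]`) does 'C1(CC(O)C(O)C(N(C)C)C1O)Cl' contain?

3

[OX2H][CX4] is the SMARTS for an aliphatic alcohol: a hydroxyl oxygen bound to an sp3 (X4) carbon.
The molecule carries 3 separate instances of a hydroxyl group (-OH) meeting every constraint; each maps to a distinct set of atoms, giving 3 matches.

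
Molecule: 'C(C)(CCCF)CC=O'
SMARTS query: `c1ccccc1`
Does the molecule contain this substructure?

No

The pattern c1ccccc1 describes six aromatic carbons in a ring — a benzene ring.
The closest candidate here is a methyl group (-CH3), but no six-membered all-carbon aromatic ring is present. No other fragment satisfies the full query, so there is no match.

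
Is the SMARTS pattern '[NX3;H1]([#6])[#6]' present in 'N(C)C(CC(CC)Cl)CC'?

Yes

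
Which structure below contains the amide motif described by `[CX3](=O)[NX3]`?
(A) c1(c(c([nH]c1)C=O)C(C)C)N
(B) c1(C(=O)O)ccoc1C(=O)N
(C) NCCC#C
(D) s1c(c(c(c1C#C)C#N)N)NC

B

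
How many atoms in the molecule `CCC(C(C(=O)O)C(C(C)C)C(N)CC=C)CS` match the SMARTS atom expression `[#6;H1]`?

6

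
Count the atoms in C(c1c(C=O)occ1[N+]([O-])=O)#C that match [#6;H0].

The query [#6;H0] means: any carbon with no attached hydrogen.
Check the 12 heavy atoms by environment: 1× o (aromatic, H0) → no; 1× c (aromatic, H1) → no; 3× c (aromatic, H0) → match; 2× C (H1) → no; 2× O (H0) → no; 1× N (charge +1, H0) → no; 1× O (charge -1, H0) → no; 1× C (H0) → match.
Summing the matching environments: 3 + 1 = 4 matching atoms.

4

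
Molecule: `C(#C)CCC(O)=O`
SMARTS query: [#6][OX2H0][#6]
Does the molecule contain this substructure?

No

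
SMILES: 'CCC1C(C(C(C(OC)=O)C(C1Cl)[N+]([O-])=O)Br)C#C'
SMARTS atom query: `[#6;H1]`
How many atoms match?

7

The query [#6;H1] means: any carbon bearing exactly one hydrogen.
Check the 19 heavy atoms by environment: 7× C (H1) → match; 1× Br (H0) → no; 2× C (H0) → no; 1× N (charge +1, H0) → no; 1× O (charge -1, H0) → no; 3× O (H0) → no; 1× Cl (H0) → no; 2× C (H3) → no; 1× C (H2) → no.
That gives 7 matching atoms.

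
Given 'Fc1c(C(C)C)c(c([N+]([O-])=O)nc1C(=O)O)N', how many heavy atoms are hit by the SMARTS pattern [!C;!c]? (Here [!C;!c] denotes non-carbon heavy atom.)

The query [!C;!c] means: neither aliphatic nor aromatic carbon — same as [!#6].
Check the 17 heavy atoms by environment: 1× n (aromatic) → match; 5× c (aromatic) → no; 1× F → match; 1× N (charge +1) → match; 1× O (charge -1) → match; 3× O → match; 4× C → no; 1× N → match.
Summing the matching environments: 1 + 1 + 1 + 1 + 3 + 1 = 8 matching atoms.

8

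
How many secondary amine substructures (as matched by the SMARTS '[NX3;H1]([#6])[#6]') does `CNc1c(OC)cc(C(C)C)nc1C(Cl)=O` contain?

1

[NX3;H1]([#6])[#6] is the SMARTS for a secondary amine: a trivalent nitrogen with one H, bonded to two carbons.
Exactly one fragment in the molecule meets all constraints, giving 1 match.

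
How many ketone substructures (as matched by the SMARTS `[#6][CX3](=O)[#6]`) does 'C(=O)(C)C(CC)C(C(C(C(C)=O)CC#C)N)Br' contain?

2

[#6][CX3](=O)[#6] is the SMARTS for a ketone: a carbonyl carbon (no H) flanked by two carbons.
The molecule carries 2 separate instances of an acetyl/ketone group (-C(=O)CH3) meeting every constraint; each maps to a distinct set of atoms, giving 2 matches.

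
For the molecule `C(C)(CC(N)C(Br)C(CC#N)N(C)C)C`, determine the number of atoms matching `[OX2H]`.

0

The query [OX2H] means: aliphatic oxygen with two connections, one of which is H — an -OH oxygen.
Check the 15 heavy atoms by environment: 2× C (H2, X4) → no; 4× C (H1, X4) → no; 4× C (H3, X4) → no; 1× N (H0, X3) → no; 1× Br (H0, X1) → no; 1× C (H0, X2) → no; 1× N (H0, X1) → no; 1× N (H2, X3) → no.
No environment satisfies the query, so 0 matching atoms.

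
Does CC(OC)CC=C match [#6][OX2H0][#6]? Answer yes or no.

Yes

The pattern [#6][OX2H0][#6] describes an aliphatic oxygen bridging two carbons with no H on the oxygen — an ether.
The molecule carries a methoxy ether (-OCH3), whose atoms satisfy every constraint of the query, so the pattern matches.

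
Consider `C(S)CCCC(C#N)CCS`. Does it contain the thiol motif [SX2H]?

Yes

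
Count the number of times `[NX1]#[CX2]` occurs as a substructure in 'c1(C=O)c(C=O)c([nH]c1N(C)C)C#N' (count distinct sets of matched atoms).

[NX1]#[CX2] is the SMARTS for a nitrile: a nitrogen triple-bonded to a two-connected carbon.
Exactly one fragment in the molecule meets all constraints, giving 1 match.

1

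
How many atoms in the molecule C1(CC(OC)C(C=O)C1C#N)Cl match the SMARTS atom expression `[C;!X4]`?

Check the 12 heavy atoms by environment: 6× C (X4) → no; 1× C (X2) → match; 1× N (X1) → no; 1× C (X3) → match; 1× O (X1) → no; 1× O (X2) → no; 1× Cl (X1) → no.
Summing the matching environments: 1 + 1 = 2 matching atoms.

2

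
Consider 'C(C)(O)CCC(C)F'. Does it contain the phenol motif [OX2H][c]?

The pattern [OX2H][c] describes a hydroxyl oxygen attached to an aromatic carbon — a phenol.
The closest candidate here is a hydroxyl group (-OH), but the -OH is on an aliphatic carbon, not an aromatic c. No other fragment satisfies the full query, so there is no match.

No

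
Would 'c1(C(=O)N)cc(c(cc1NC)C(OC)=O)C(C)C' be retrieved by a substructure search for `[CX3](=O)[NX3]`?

Yes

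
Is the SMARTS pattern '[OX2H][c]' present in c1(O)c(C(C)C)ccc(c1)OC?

Yes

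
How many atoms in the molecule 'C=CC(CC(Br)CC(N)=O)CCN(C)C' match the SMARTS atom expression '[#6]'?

The query [#6] means: #6 matches any atom with atomic number 6 (carbon, aromatic or aliphatic).
Check the 15 heavy atoms by environment: 11× C → match; 1× O → no; 2× N → no; 1× Br → no.
That gives 11 matching atoms.

11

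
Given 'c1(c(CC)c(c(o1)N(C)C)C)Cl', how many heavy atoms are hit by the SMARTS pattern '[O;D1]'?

0

The query [O;D1] means: aliphatic oxygen bonded to exactly one heavy atom.
Check the 12 heavy atoms by environment: 1× o (aromatic, D2) → no; 4× c (aromatic, D3) → no; 1× Cl (D1) → no; 1× C (D2) → no; 4× C (D1) → no; 1× N (D3) → no.
No environment satisfies the query, so 0 matching atoms.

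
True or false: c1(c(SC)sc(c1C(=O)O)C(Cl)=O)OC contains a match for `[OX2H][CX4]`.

The pattern [OX2H][CX4] describes a hydroxyl oxygen bound to an sp3 (X4) carbon — an aliphatic alcohol.
The closest candidate here is a carboxylic acid group (-C(=O)OH), but the -OH is on a CX3 carbonyl carbon, not a CX4 carbon. No other fragment satisfies the full query, so there is no match.

False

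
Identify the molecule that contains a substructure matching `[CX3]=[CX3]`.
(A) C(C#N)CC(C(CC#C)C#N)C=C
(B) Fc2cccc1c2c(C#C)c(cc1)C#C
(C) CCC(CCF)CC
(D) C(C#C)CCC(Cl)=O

A

[CX3]=[CX3] describes a non-aromatic C=C double bond between two sp2 carbons (an alkene).
(A) contains a vinyl group (-CH=CH2), which satisfies every atom and bond constraint.
(B) has an ethynyl group (-C#CH) but the C-C bond is a triple bond, not a double bond.
(C) has an ethyl group (-CH2CH3) but its C-C bond is a single bond between CX4 carbons, not CX3=CX3.
(D) has an ethynyl group (-C#CH) but the C-C bond is a triple bond, not a double bond.
So the answer is (A).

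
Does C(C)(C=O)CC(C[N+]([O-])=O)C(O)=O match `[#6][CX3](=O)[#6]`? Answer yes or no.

The pattern [#6][CX3](=O)[#6] describes a carbonyl carbon (no H) flanked by two carbons — a ketone.
The closest candidate here is a carboxylic acid group (-C(=O)OH), but one neighbour of the carbonyl carbon is O, not C. No other fragment satisfies the full query, so there is no match.

No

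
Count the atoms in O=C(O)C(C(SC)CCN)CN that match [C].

7

The query [C] means: uppercase C matches aliphatic (non-aromatic) carbon only.
Check the 12 heavy atoms by environment: 7× C → match; 2× N → no; 2× O → no; 1× S → no.
That gives 7 matching atoms.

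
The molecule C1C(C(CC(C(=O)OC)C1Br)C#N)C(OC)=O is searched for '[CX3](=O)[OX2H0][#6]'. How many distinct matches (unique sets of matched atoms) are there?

2

[CX3](=O)[OX2H0][#6] is the SMARTS for an ester: a carbonyl carbon bonded to an oxygen that is itself bonded to carbon (no H on that O).
The molecule carries 2 separate instances of a methyl-ester group (-C(=O)OCH3) meeting every constraint; each maps to a distinct set of atoms, giving 2 matches.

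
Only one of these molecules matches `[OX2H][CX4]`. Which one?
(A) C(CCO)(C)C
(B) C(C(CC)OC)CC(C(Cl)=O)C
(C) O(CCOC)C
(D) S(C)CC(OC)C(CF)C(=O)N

[OX2H][CX4] describes a hydroxyl oxygen bound to an sp3 (X4) carbon (an aliphatic alcohol).
(A) contains a hydroxyl group (-OH), which satisfies every atom and bond constraint.
(B) has a methoxy ether (-OCH3) but the oxygen has H0 (ether), not H1.
(C) has a methoxy ether (-OCH3) but the oxygen has H0 (ether), not H1.
(D) has a methoxy ether (-OCH3) but the oxygen has H0 (ether), not H1.
So the answer is (A).

A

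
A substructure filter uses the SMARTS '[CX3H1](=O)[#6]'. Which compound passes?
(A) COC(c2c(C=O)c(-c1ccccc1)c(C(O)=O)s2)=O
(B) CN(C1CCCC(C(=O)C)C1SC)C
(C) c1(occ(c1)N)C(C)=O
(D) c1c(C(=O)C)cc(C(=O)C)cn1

[CX3H1](=O)[#6] describes an sp2 carbon with one H, double-bonded to O and single-bonded to carbon (an aldehyde).
(A) contains an aldehyde (-CHO), which satisfies every atom and bond constraint.
(B) has an acetyl/ketone group (-C(=O)CH3) but the carbonyl carbon has H0 (two carbon neighbours), not H1.
(C) has an acetyl/ketone group (-C(=O)CH3) but the carbonyl carbon has H0 (two carbon neighbours), not H1.
(D) has an acetyl/ketone group (-C(=O)CH3) but the carbonyl carbon has H0 (two carbon neighbours), not H1.
So the answer is (A).

A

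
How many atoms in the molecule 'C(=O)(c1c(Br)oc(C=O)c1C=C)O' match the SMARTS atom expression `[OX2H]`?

The query [OX2H] means: aliphatic oxygen with two connections, one of which is H — an -OH oxygen.
Check the 13 heavy atoms by environment: 1× o (aromatic, H0, X2) → no; 4× c (aromatic, H0, X3) → no; 2× C (H1, X3) → no; 2× O (H0, X1) → no; 1× C (H2, X3) → no; 1× Br (H0, X1) → no; 1× C (H0, X3) → no; 1× O (H1, X2) → match.
That gives 1 matching atom.

1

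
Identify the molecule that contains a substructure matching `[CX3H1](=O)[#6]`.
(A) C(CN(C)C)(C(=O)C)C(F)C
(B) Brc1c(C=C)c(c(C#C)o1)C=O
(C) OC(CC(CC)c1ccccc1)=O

[CX3H1](=O)[#6] describes an sp2 carbon with one H, double-bonded to O and single-bonded to carbon (an aldehyde).
(A) has an acetyl/ketone group (-C(=O)CH3) but the carbonyl carbon has H0 (two carbon neighbours), not H1.
(B) contains an aldehyde (-CHO), which satisfies every atom and bond constraint.
(C) has a carboxylic acid group (-C(=O)OH) but the carbonyl carbon has H0 and is bonded to O, not H1.
So the answer is (B).

B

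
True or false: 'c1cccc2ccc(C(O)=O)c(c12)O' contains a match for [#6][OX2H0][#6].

False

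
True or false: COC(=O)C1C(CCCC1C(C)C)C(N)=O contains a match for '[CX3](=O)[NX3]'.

True

The pattern [CX3](=O)[NX3] describes a carbonyl carbon bonded to a trivalent nitrogen — an amide.
The molecule carries a primary amide (-C(=O)NH2), whose atoms satisfy every constraint of the query, so the pattern matches.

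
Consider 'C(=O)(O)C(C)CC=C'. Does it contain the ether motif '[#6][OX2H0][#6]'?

No

The pattern [#6][OX2H0][#6] describes an aliphatic oxygen bridging two carbons with no H on the oxygen — an ether.
The closest candidate here is a carboxylic acid group (-C(=O)OH), but the -OH oxygen has H1; the =O is OX1, not OX2. No other fragment satisfies the full query, so there is no match.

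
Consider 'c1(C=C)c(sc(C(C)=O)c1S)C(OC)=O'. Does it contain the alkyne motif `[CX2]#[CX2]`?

No

The pattern [CX2]#[CX2] describes a carbon-carbon triple bond — an alkyne.
The closest candidate here is a vinyl group (-CH=CH2), but the C=C is a double bond; both carbons are CX3, not CX2. No other fragment satisfies the full query, so there is no match.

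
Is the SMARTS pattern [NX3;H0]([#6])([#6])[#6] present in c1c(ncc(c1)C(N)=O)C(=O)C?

No

The pattern [NX3;H0]([#6])([#6])[#6] describes a trivalent nitrogen with no H, bonded to three carbons — a tertiary amine.
The closest candidate here is a primary amide (-C(=O)NH2), but the amide nitrogen has H2 and only one carbon neighbour. No other fragment satisfies the full query, so there is no match.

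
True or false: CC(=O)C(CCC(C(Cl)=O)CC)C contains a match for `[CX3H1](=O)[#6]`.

The pattern [CX3H1](=O)[#6] describes an sp2 carbon with one H, double-bonded to O and single-bonded to carbon — an aldehyde.
The closest candidate here is an acetyl/ketone group (-C(=O)CH3), but the carbonyl carbon has H0 (two carbon neighbours), not H1. No other fragment satisfies the full query, so there is no match.

False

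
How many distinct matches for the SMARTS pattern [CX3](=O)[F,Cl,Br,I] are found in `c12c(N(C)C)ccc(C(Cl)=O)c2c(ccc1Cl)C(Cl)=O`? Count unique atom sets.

2

[CX3](=O)[F,Cl,Br,I] is the SMARTS for an acyl halide: a carbonyl carbon bonded to a halogen.
The molecule carries 2 separate instances of an acyl chloride (-C(=O)Cl) meeting every constraint; each maps to a distinct set of atoms, giving 2 matches.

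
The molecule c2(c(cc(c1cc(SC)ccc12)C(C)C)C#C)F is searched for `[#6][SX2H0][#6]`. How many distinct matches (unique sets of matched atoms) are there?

[#6][SX2H0][#6] is the SMARTS for a thioether: an aliphatic sulfur bridging two carbons with no H on the sulfur.
Exactly one fragment in the molecule meets all constraints, giving 1 match.

1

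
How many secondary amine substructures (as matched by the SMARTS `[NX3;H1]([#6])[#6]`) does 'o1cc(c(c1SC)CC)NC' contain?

1

[NX3;H1]([#6])[#6] is the SMARTS for a secondary amine: a trivalent nitrogen with one H, bonded to two carbons.
Exactly one fragment in the molecule meets all constraints, giving 1 match.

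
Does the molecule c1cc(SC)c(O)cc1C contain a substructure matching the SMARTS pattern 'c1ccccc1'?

Yes

The pattern c1ccccc1 describes six aromatic carbons in a ring — a benzene ring.
The required atom environment is present in the molecule, so the pattern matches.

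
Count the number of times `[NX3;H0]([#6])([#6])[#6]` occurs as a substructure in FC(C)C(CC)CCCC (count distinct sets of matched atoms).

[NX3;H0]([#6])([#6])[#6] is the SMARTS for a tertiary amine: a trivalent nitrogen with no H, bonded to three carbons.
No fragment in the molecule satisfies every constraint, giving 0 matches.

0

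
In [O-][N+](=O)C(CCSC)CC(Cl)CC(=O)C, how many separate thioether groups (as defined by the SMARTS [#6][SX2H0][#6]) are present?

[#6][SX2H0][#6] is the SMARTS for a thioether: an aliphatic sulfur bridging two carbons with no H on the sulfur.
Exactly one fragment in the molecule meets all constraints, giving 1 match.

1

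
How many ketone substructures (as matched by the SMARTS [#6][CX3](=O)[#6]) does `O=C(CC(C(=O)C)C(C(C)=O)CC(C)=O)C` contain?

4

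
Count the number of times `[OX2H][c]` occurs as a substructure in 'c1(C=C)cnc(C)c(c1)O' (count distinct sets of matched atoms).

1

[OX2H][c] is the SMARTS for a phenol: a hydroxyl oxygen attached to an aromatic carbon.
Exactly one fragment in the molecule meets all constraints, giving 1 match.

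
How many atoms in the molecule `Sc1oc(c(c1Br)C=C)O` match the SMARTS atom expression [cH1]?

0

The query [cH1] means: aromatic carbon bearing exactly one hydrogen.
Check the 10 heavy atoms by environment: 1× o (aromatic, H0) → no; 4× c (aromatic, H0) → no; 1× O (H1) → no; 1× S (H1) → no; 1× C (H1) → no; 1× C (H2) → no; 1× Br (H0) → no.
No environment satisfies the query, so 0 matching atoms.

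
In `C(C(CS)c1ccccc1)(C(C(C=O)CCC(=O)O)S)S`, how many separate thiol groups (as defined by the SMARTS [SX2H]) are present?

3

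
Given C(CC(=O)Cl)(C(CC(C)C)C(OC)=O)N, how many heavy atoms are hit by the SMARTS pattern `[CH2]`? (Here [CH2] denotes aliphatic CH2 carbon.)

2

Check the 15 heavy atoms by environment: 2× C (H2) → match; 3× C (H1) → no; 2× C (H0) → no; 3× O (H0) → no; 3× C (H3) → no; 1× N (H2) → no; 1× Cl (H0) → no.
That gives 2 matching atoms.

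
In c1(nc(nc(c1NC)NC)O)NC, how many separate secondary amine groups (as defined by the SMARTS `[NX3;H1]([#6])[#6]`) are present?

3

[NX3;H1]([#6])[#6] is the SMARTS for a secondary amine: a trivalent nitrogen with one H, bonded to two carbons.
The molecule carries 3 separate instances of an N-methylamino group (-NHCH3) meeting every constraint; each maps to a distinct set of atoms, giving 3 matches.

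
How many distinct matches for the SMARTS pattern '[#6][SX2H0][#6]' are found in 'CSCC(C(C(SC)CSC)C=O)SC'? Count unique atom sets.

4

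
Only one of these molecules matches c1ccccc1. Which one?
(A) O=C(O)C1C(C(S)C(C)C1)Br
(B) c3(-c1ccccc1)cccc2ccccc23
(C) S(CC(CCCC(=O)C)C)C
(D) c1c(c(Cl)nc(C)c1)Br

B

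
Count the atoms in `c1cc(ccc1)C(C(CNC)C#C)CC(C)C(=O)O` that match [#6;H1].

9

Check the 19 heavy atoms by environment: 2× C (H2) → no; 4× C (H1) → match; 2× C (H3) → no; 1× N (H1) → no; 2× C (H0) → no; 1× O (H0) → no; 1× O (H1) → no; 1× c (aromatic, H0) → no; 5× c (aromatic, H1) → match.
Summing the matching environments: 4 + 5 = 9 matching atoms.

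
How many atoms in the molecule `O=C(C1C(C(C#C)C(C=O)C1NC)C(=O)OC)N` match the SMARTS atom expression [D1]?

7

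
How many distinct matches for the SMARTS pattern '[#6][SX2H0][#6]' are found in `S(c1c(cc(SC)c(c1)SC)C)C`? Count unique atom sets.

3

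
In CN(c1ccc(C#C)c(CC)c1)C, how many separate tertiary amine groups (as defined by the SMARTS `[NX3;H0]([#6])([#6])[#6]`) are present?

1

[NX3;H0]([#6])([#6])[#6] is the SMARTS for a tertiary amine: a trivalent nitrogen with no H, bonded to three carbons.
Exactly one fragment in the molecule meets all constraints, giving 1 match.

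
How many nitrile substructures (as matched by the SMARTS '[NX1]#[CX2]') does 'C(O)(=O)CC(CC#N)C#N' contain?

2

[NX1]#[CX2] is the SMARTS for a nitrile: a nitrogen triple-bonded to a two-connected carbon.
The molecule carries 2 separate instances of a nitrile (-C#N) meeting every constraint; each maps to a distinct set of atoms, giving 2 matches.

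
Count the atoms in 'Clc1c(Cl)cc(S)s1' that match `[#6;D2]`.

1

Check the 8 heavy atoms by environment: 1× s (aromatic, D2) → no; 3× c (aromatic, D3) → no; 1× c (aromatic, D2) → match; 2× Cl (D1) → no; 1× S (D1) → no.
That gives 1 matching atom.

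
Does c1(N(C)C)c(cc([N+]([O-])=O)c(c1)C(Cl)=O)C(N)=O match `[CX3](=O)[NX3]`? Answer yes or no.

The pattern [CX3](=O)[NX3] describes a carbonyl carbon bonded to a trivalent nitrogen — an amide.
The molecule carries a primary amide (-C(=O)NH2), whose atoms satisfy every constraint of the query, so the pattern matches.

Yes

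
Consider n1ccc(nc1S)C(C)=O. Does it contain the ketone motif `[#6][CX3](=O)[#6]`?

Yes

The pattern [#6][CX3](=O)[#6] describes a carbonyl carbon (no H) flanked by two carbons — a ketone.
The molecule carries an acetyl/ketone group (-C(=O)CH3), whose atoms satisfy every constraint of the query, so the pattern matches.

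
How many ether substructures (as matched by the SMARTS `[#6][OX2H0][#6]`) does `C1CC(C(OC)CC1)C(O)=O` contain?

[#6][OX2H0][#6] is the SMARTS for an ether: an aliphatic oxygen bridging two carbons with no H on the oxygen.
Exactly one fragment in the molecule meets all constraints, giving 1 match.

1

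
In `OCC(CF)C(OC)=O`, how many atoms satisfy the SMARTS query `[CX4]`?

The query [CX4] means: C with X4: aliphatic carbon with exactly 4 total connections (bonds + H).
Check the 9 heavy atoms by environment: 4× C (X4) → match; 1× F (X1) → no; 2× O (X2) → no; 1× C (X3) → no; 1× O (X1) → no.
That gives 4 matching atoms.

4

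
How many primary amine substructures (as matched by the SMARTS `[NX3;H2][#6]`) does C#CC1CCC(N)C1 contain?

1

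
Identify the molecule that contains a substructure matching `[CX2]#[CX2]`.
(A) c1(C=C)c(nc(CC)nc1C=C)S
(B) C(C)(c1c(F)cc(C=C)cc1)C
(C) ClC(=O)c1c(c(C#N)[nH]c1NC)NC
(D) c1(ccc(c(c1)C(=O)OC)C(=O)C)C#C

[CX2]#[CX2] describes a carbon-carbon triple bond (an alkyne).
(A) has a vinyl group (-CH=CH2) but the C=C is a double bond; both carbons are CX3, not CX2.
(B) has a vinyl group (-CH=CH2) but the C=C is a double bond; both carbons are CX3, not CX2.
(C) has a nitrile (-C#N) but the triple bond is C#N, not C#C.
(D) contains an ethynyl group (-C#CH), which satisfies every atom and bond constraint.
So the answer is (D).

D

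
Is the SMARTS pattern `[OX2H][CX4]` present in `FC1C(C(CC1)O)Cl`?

The pattern [OX2H][CX4] describes a hydroxyl oxygen bound to an sp3 (X4) carbon — an aliphatic alcohol.
The molecule carries a hydroxyl group (-OH), whose atoms satisfy every constraint of the query, so the pattern matches.

Yes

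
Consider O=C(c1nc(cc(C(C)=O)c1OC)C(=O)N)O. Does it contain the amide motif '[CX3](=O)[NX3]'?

Yes

The pattern [CX3](=O)[NX3] describes a carbonyl carbon bonded to a trivalent nitrogen — an amide.
The molecule carries a primary amide (-C(=O)NH2), whose atoms satisfy every constraint of the query, so the pattern matches.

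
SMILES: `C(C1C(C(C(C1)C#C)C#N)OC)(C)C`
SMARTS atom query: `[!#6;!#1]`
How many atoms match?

2

The query [!#6;!#1] means: not carbon and not hydrogen — any heteroatom.
Check the 14 heavy atoms by environment: 12× C → no; 1× O → match; 1× N → match.
Summing the matching environments: 1 + 1 = 2 matching atoms.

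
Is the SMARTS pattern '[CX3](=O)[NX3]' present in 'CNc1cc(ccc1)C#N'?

No

The pattern [CX3](=O)[NX3] describes a carbonyl carbon bonded to a trivalent nitrogen — an amide.
The closest candidate here is a nitrile (-C#N), but the nitrile N is NX1 (triple-bonded), not NX3. No other fragment satisfies the full query, so there is no match.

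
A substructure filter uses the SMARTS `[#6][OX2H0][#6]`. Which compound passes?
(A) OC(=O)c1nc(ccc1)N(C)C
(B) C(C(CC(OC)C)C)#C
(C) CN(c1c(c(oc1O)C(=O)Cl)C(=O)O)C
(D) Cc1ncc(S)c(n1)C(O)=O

[#6][OX2H0][#6] describes an aliphatic oxygen bridging two carbons with no H on the oxygen (an ether).
(A) has a carboxylic acid group (-C(=O)OH) but the -OH oxygen has H1; the =O is OX1, not OX2.
(B) contains a methoxy ether (-OCH3), which satisfies every atom and bond constraint.
(C) has a hydroxyl group (-OH) but the oxygen has H1, not H0 bridging two carbons.
(D) has a carboxylic acid group (-C(=O)OH) but the -OH oxygen has H1; the =O is OX1, not OX2.
So the answer is (B).

B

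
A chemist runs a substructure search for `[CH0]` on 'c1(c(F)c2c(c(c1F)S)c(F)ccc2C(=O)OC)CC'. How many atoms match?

The query [CH0] means: aliphatic carbon with no attached hydrogen.
Check the 20 heavy atoms by environment: 8× c (aromatic, H0) → no; 2× c (aromatic, H1) → no; 1× C (H2) → no; 2× C (H3) → no; 1× C (H0) → match; 2× O (H0) → no; 3× F (H0) → no; 1× S (H1) → no.
That gives 1 matching atom.

1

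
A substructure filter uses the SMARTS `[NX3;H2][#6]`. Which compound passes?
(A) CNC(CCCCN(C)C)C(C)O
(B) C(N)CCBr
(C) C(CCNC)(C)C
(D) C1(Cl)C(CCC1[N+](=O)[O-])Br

B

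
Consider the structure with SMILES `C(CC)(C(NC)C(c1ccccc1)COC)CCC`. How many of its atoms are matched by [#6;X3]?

The query [#6;X3] means: any carbon (aromatic or not) with three total connections.
Check the 19 heavy atoms by environment: 11× C (X4) → no; 1× O (X2) → no; 6× c (aromatic, X3) → match; 1× N (X3) → no.
That gives 6 matching atoms.

6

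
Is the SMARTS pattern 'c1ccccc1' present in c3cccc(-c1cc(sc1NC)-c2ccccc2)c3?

The pattern c1ccccc1 describes six aromatic carbons in a ring — a benzene ring.
The molecule carries a phenyl ring, whose atoms satisfy every constraint of the query, so the pattern matches.

Yes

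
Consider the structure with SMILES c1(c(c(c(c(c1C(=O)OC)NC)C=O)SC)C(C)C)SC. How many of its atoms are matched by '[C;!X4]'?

2

The query [C;!X4] means: aliphatic carbon that does not have four total connections.
Check the 21 heavy atoms by environment: 6× c (aromatic, X3) → no; 7× C (X4) → no; 1× N (X3) → no; 2× S (X2) → no; 2× C (X3) → match; 2× O (X1) → no; 1× O (X2) → no.
That gives 2 matching atoms.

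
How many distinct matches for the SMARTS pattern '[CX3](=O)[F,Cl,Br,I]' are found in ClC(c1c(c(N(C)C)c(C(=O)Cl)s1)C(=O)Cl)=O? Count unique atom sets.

3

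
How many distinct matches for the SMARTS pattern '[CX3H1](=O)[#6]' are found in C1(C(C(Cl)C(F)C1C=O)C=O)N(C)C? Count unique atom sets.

2

[CX3H1](=O)[#6] is the SMARTS for an aldehyde: an sp2 carbon with one H, double-bonded to O and single-bonded to carbon.
The molecule carries 2 separate instances of an aldehyde (-CHO) meeting every constraint; each maps to a distinct set of atoms, giving 2 matches.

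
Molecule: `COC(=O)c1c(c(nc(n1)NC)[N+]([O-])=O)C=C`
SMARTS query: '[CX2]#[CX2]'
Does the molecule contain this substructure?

No

The pattern [CX2]#[CX2] describes a carbon-carbon triple bond — an alkyne.
The closest candidate here is a vinyl group (-CH=CH2), but the C=C is a double bond; both carbons are CX3, not CX2. No other fragment satisfies the full query, so there is no match.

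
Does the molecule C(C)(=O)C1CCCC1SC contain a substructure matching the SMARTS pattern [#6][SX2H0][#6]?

Yes

The pattern [#6][SX2H0][#6] describes an aliphatic sulfur bridging two carbons with no H on the sulfur — a thioether.
The molecule carries a methylthio ether (-SCH3), whose atoms satisfy every constraint of the query, so the pattern matches.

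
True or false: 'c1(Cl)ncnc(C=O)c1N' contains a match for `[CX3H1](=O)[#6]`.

True

The pattern [CX3H1](=O)[#6] describes an sp2 carbon with one H, double-bonded to O and single-bonded to carbon — an aldehyde.
The molecule carries an aldehyde (-CHO), whose atoms satisfy every constraint of the query, so the pattern matches.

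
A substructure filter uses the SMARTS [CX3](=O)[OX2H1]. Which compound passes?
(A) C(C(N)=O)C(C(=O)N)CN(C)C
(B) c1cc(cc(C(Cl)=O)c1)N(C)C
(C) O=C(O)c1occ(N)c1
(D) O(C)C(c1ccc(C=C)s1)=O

C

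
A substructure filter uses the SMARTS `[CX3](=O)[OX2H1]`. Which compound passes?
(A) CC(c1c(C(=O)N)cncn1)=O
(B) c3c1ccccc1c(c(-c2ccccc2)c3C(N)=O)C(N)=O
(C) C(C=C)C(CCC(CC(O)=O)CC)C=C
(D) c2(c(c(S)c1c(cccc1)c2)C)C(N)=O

C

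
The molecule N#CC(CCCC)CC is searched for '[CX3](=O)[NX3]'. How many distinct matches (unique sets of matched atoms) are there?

0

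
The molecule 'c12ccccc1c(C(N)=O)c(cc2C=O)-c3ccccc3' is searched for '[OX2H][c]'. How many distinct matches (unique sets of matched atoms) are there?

0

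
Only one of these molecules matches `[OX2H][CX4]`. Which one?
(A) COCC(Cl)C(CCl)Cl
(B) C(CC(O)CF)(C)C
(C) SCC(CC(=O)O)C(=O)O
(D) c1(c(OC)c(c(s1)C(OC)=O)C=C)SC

B

[OX2H][CX4] describes a hydroxyl oxygen bound to an sp3 (X4) carbon (an aliphatic alcohol).
(A) has a methoxy ether (-OCH3) but the oxygen has H0 (ether), not H1.
(B) contains a hydroxyl group (-OH), which satisfies every atom and bond constraint.
(C) has a carboxylic acid group (-C(=O)OH) but the -OH is on a CX3 carbonyl carbon, not a CX4 carbon.
(D) has a methoxy ether (-OCH3) but the oxygen has H0 (ether), not H1.
So the answer is (B).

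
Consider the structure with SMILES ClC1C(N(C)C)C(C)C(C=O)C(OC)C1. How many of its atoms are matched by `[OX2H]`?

The query [OX2H] means: aliphatic oxygen with two connections, one of which is H — an -OH oxygen.
Check the 15 heavy atoms by environment: 5× C (H1, X4) → no; 1× C (H2, X4) → no; 1× C (H1, X3) → no; 1× O (H0, X1) → no; 4× C (H3, X4) → no; 1× Cl (H0, X1) → no; 1× O (H0, X2) → no; 1× N (H0, X3) → no.
No environment satisfies the query, so 0 matching atoms.

0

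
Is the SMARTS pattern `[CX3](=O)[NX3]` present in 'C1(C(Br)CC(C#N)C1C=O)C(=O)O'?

No

The pattern [CX3](=O)[NX3] describes a carbonyl carbon bonded to a trivalent nitrogen — an amide.
The closest candidate here is a carboxylic acid group (-C(=O)OH), but the carbonyl is bonded to O, not to an NX3 nitrogen. No other fragment satisfies the full query, so there is no match.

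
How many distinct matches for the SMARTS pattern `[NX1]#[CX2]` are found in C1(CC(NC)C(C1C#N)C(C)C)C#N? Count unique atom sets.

[NX1]#[CX2] is the SMARTS for a nitrile: a nitrogen triple-bonded to a two-connected carbon.
The molecule carries 2 separate instances of a nitrile (-C#N) meeting every constraint; each maps to a distinct set of atoms, giving 2 matches.

2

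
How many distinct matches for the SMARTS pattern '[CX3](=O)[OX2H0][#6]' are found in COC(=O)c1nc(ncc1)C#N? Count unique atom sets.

[CX3](=O)[OX2H0][#6] is the SMARTS for an ester: a carbonyl carbon bonded to an oxygen that is itself bonded to carbon (no H on that O).
Exactly one fragment in the molecule meets all constraints, giving 1 match.

1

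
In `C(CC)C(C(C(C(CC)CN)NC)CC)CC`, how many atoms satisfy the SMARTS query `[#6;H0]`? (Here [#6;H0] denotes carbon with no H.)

0

The query [#6;H0] means: any carbon with no attached hydrogen.
Check the 17 heavy atoms by environment: 6× C (H2) → no; 4× C (H1) → no; 5× C (H3) → no; 1× N (H2) → no; 1× N (H1) → no.
No environment satisfies the query, so 0 matching atoms.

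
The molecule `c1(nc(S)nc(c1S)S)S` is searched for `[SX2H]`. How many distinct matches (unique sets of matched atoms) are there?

4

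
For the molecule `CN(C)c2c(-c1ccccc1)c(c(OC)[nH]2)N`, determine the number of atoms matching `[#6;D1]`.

The query [#6;D1] means: carbon bonded to exactly one heavy atom.
Check the 17 heavy atoms by environment: 1× n (aromatic, D2) → no; 5× c (aromatic, D3) → no; 5× c (aromatic, D2) → no; 1× N (D1) → no; 1× N (D3) → no; 3× C (D1) → match; 1× O (D2) → no.
That gives 3 matching atoms.

3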